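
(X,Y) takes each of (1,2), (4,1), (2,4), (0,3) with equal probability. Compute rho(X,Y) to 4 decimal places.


Cov(X,Y) = -0.8750, Var(X) = 2.1875, Var(Y) = 1.2500
rho = Cov/(sqrt(VarX)*sqrt(VarY)) = -0.5292

-0.5292


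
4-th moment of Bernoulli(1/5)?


For Bernoulli: X in {0,1}
E[X^4] = 0^4*(1-1/5) + 1^4*1/5 = 1/5

1/5


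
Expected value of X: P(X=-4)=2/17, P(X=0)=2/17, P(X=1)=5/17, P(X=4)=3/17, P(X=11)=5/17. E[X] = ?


E[X] = sum(x * P(x))
= -4*2/17 + 0*2/17 + 1*5/17 + 4*3/17 + 11*5/17
= 64/17

64/17


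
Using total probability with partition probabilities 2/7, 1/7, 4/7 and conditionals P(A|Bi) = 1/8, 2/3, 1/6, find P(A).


P(A) = P(A|B1)P(B1) + P(A|B2)P(B2) + P(A|B3)P(B3)
= 1/8*2/7 + 2/3*1/7 + 1/6*4/7
= 1/28 + 2/21 + 2/21 = 19/84

19/84


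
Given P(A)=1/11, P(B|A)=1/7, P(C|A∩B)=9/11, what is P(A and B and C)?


P(A∩B∩C) = P(A) * P(B|A) * P(C|A∩B)
= 1/11 * 1/7 * 9/11
= 1/77 * 9/11 = 9/847

9/847


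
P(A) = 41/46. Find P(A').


P(A') = 1 - P(A) = 1 - 41/46 = 5/46

5/46


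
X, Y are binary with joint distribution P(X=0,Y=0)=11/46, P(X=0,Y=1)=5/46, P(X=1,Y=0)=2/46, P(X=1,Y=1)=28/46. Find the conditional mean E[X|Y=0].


P(Y=0) = 13/46
E[X|Y=0] = (0*11 + 1*2)/13 = 2/13

2/13


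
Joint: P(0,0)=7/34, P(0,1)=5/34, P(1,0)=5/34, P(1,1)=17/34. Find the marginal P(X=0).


P(X=0) = P(0,0)+P(0,1) = 7/34 + 5/34 = 12/34 = 6/17

6/17


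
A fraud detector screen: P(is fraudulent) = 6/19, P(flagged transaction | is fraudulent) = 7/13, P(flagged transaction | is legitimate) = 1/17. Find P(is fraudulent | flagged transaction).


P(A) = P(A|B)P(B) + P(A|B')P(B') = 7/13*6/19 + 1/17*13/19 = 883/4199
P(B|A) = P(A|B)P(B)/P(A) = (42/247)/(883/4199) = 714/883

714/883


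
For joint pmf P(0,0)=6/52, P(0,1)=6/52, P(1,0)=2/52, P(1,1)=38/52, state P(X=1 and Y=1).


Read from table: P(X=1, Y=1) = 38/52 = 19/26

19/26


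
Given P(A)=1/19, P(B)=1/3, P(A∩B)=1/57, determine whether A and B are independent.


P(A)*P(B) = 1/19*1/3 = 1/57
P(A∩B) = 1/57, which equals P(A)P(B), so independent

Yes, A and B are independent


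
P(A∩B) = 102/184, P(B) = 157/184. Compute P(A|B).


P(A|B) = P(A∩B)/P(B) = (102/184)/(157/184) = 102/157

102/157


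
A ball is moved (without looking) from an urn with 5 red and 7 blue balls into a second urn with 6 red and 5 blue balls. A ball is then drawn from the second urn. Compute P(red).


P(transfer red) = 5/12; P(transfer blue) = 7/12
If red transferred: Urn II has 7 red of 12, so P(red|red moved) = 7/12
If blue transferred: Urn II has 6 red of 12, so P(red|blue moved) = 1/2
By total probability: P(red) = 5/12*7/12 + 7/12*1/2 = 77/144

77/144


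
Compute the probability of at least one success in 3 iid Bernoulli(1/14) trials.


P(at least one) = 1 - P(none)
P(none) = (1 - 1/14)^3 = (13/14)^3 = 2197/2744
P(at least one) = 1 - 2197/2744 = 547/2744

547/2744


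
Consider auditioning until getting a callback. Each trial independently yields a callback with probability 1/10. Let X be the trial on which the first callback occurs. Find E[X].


For geometric (trials until first success), E[X] = 1/p = 1/(1/10) = 10

10


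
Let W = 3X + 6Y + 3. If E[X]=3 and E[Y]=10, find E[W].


E[3X + 6Y + 3] = 3*E[X] + 6*E[Y] + 3
= (3)*(3) + (6)*(10) + (3)
= 9 + 60 + 3 = 72

72


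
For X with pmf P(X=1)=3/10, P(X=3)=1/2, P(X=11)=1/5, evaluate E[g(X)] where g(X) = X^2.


E[X^2] = sum(g(x)*P(x))
= 1*3/10 + 9*1/2 + 121*1/5
= 29

29


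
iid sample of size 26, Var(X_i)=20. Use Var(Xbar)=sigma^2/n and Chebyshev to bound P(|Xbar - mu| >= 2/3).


Var(Xbar) = Var(X)/n = 20/26
Chebyshev: P(|Xbar-mu| >= 2/3) <= Var(Xbar)/(2/3)^2 = (10/13)/(4/9) = 45/26
Bound exceeds 1, so trivial bound: 1

1


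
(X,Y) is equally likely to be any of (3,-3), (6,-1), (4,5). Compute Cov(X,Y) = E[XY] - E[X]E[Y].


E[X]=13/3, E[Y]=1/3, E[XY]=5/3
Cov(X,Y) = E[XY] - E[X]E[Y] = 5/3 - 13/3*1/3 = 2/9

2/9


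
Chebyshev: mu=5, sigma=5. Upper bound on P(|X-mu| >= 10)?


k = 10/5 = 2
Chebyshev: P(|X-mu| >= k*sigma) <= 1/k^2 = 1/2^2 = 1/4

1/4


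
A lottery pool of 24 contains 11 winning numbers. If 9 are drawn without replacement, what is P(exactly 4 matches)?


P(X=4) = C(11,4)*C(13,5) / C(24,9)
= 330*1287 / 1307504
= 424710/1307504 = 19305/59432

19305/59432


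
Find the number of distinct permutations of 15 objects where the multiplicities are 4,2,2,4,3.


15! = 1307674368000
Denominator: 4!=24 * 2!=2 * 2!=2 * 4!=24 * 3!=6
Coefficient = 1307674368000 / 13824 = 94594500

94594500


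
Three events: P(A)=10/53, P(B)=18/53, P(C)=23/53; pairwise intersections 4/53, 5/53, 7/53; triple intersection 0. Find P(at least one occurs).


P(A∪B∪C) = P(A)+P(B)+P(C) - P(AB)-P(AC)-P(BC) + P(ABC)
= 10/53+18/53+23/53 - 4/53-5/53-7/53 + 0
= 35/53

35/53


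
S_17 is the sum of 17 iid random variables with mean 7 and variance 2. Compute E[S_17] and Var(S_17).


E[S_n] = n*mu = 17*7 = 119
Var(S_n) = n*sigma^2 = 17*2 = 34

E[S_17]=119, Var(S_17)=34


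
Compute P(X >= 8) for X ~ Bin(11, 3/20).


P(X>=8) = P(X=8) + P(X=9) + P(X=10) + P(X=11)
= 1063728369/40960000000000 + 62572257/40960000000000 + 11042163/204800000000000 + 177147/204800000000000
= 141068061/5120000000000

141068061/5120000000000


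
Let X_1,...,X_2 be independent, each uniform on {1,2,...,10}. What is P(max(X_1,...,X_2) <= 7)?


P(max <= 7) = P(all X_i <= 7) = (P(X_1 <= 7))^2
= (7/10)^2 = 49/100

49/100


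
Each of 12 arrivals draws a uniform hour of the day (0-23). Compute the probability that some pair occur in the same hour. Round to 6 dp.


P(all different) = prod((24-i)/24 for i=0..11) = 0.035468
P(at least one match) = 1 - 0.035468 = 0.964532

0.964532


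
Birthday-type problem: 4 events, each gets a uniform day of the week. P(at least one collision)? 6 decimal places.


P(all different) = prod((7-i)/7 for i=0..3) = 0.349854
P(at least one match) = 1 - 0.349854 = 0.650146

0.650146


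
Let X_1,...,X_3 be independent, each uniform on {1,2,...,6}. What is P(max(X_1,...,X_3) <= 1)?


P(max <= 1) = P(all X_i <= 1) = (P(X_1 <= 1))^3
= (1/6)^3 = 1/216

1/216


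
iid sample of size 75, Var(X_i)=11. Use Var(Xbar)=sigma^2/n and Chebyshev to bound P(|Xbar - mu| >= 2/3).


Var(Xbar) = Var(X)/n = 11/75
Chebyshev: P(|Xbar-mu| >= 2/3) <= Var(Xbar)/(2/3)^2 = (11/75)/(4/9) = 33/100

33/100


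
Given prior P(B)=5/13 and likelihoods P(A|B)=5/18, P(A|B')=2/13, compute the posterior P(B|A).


P(A) = P(A|B)P(B) + P(A|B')P(B') = 5/18*5/13 + 2/13*8/13 = 613/3042
P(B|A) = P(A|B)P(B)/P(A) = (25/234)/(613/3042) = 325/613

325/613


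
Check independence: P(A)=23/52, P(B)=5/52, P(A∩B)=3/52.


P(A)*P(B) = 23/52*5/52 = 115/2704
P(A∩B) = 3/52 != 115/2704, so not independent

No, A and B are not independent


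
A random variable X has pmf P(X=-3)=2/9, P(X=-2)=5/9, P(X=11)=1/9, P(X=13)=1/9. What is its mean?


E[X] = sum(x * P(x))
= -3*2/9 - 2*5/9 + 11*1/9 + 13*1/9
= 8/9

8/9


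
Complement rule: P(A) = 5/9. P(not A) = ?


P(A') = 1 - P(A) = 1 - 5/9 = 4/9

4/9


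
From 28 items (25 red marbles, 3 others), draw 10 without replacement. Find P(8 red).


P(X=8) = C(25,8)*C(3,2) / C(28,10)
= 1081575*3 / 13123110
= 3244725/13123110 = 45/182

45/182


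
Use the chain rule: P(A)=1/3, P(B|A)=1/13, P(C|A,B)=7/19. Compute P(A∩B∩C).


P(A∩B∩C) = P(A) * P(B|A) * P(C|A∩B)
= 1/3 * 1/13 * 7/19
= 1/39 * 7/19 = 7/741

7/741


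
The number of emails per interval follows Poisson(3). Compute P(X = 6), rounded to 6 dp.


P(X=6) = e^(-3) * 3^6 / 6!
≈ 0.04978706837 * 729 / 720
≈ 0.050409

0.050409


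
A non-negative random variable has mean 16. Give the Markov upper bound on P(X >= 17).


Markov: P(X >= a) <= E[X]/a
P(X >= 17) <= 16/17

16/17


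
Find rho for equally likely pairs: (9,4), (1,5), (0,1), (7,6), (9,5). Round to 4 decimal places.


Cov(X,Y) = 3.7600, Var(X) = 15.3600, Var(Y) = 2.9600
rho = Cov/(sqrt(VarX)*sqrt(VarY)) = 0.5576

0.5576


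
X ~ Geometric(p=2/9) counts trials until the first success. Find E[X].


For geometric (trials until first success), E[X] = 1/p = 1/(2/9) = 9/2

9/2


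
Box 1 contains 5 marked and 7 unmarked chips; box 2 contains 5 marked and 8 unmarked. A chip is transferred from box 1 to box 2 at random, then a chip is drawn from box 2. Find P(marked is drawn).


P(transfer marked) = 5/12; P(transfer unmarked) = 7/12
If marked transferred: Urn II has 6 marked of 14, so P(marked|marked moved) = 3/7
If unmarked transferred: Urn II has 5 marked of 14, so P(marked|unmarked moved) = 5/14
By total probability: P(marked) = 5/12*3/7 + 7/12*5/14 = 65/168

65/168


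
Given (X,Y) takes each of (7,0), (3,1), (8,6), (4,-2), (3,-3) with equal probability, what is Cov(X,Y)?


E[X]=5, E[Y]=2/5, E[XY]=34/5
Cov(X,Y) = E[XY] - E[X]E[Y] = 34/5 - 5*2/5 = 24/5

24/5


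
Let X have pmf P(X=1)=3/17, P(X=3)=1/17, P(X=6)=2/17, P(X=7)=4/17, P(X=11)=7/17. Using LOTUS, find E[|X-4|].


E[|X-4|] = sum(g(x)*P(x))
= 3*3/17 + 1*1/17 + 2*2/17 + 3*4/17 + 7*7/17
= 75/17

75/17


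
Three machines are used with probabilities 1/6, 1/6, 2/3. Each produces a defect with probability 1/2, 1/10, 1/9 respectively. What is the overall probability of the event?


P(A) = P(A|B1)P(B1) + P(A|B2)P(B2) + P(A|B3)P(B3)
= 1/2*1/6 + 1/10*1/6 + 1/9*2/3
= 1/12 + 1/60 + 2/27 = 47/270

47/270


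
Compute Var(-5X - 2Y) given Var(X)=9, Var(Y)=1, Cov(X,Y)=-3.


Var(-5X - 2Y) = (-5)^2*Var(X) + (-2)^2*Var(Y) + 2*(-5)*(-2)*Cov(X,Y)
= 25*9 + 4*1 + 20*(-3)
= 225 + 4 - 60 = 169

169


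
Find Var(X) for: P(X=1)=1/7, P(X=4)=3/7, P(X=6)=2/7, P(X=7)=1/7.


E[X] = 32/7, E[X^2] = 170/7
Var(X) = E[X^2] - (E[X])^2 = 170/7 - (32/7)^2 = 166/49

166/49


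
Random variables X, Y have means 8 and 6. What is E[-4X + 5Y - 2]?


E[-4X + 5Y - 2] = -4*E[X] + 5*E[Y] - 2
= (-4)*(8) + (5)*(6) + (-2)
= -32 + 30 - 2 = -4

-4


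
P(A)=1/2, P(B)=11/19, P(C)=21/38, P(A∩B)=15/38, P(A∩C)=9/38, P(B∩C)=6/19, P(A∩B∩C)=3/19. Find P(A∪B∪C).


P(A∪B∪C) = P(A)+P(B)+P(C) - P(AB)-P(AC)-P(BC) + P(ABC)
= 1/2+11/19+21/38 - 15/38-9/38-6/19 + 3/19
= 16/19

16/19


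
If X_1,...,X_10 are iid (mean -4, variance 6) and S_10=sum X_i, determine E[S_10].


E[S_n] = n*E[X_1] = 10*-4 = -40

-40


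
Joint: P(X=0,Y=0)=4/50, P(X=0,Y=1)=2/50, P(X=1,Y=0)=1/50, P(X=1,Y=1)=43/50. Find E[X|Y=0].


P(Y=0) = 5/50
E[X|Y=0] = (0*4 + 1*1)/5 = 1/5

1/5


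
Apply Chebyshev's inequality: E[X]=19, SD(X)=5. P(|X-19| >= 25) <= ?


k = 25/5 = 5
Chebyshev: P(|X-mu| >= k*sigma) <= 1/k^2 = 1/5^2 = 1/25

1/25


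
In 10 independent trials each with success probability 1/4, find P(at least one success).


P(at least one) = 1 - P(none)
P(none) = (1 - 1/4)^10 = (3/4)^10 = 59049/1048576
P(at least one) = 1 - 59049/1048576 = 989527/1048576

989527/1048576


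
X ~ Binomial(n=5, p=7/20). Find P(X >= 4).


P(X>=4) = P(X=4) + P(X=5)
= 31213/640000 + 16807/3200000
= 21609/400000

21609/400000


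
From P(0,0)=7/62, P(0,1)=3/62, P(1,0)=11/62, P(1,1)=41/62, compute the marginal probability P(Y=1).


P(Y=1) = P(0,1)+P(1,1) = 3/62 + 41/62 = 44/62 = 22/31

22/31


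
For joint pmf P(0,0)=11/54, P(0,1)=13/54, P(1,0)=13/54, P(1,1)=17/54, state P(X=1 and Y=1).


Read from table: P(X=1, Y=1) = 17/54

17/54


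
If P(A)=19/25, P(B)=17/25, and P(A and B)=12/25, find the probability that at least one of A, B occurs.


P(A∪B) = P(A) + P(B) - P(A∩B)
= 19/25 + 17/25 - 12/25 = 24/25

24/25


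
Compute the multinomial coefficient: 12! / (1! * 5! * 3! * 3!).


12! = 479001600
Denominator: 1!=1 * 5!=120 * 3!=6 * 3!=6
Coefficient = 479001600 / 4320 = 110880

110880


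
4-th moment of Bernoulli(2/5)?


For Bernoulli: X in {0,1}
E[X^4] = 0^4*(1-2/5) + 1^4*2/5 = 2/5

2/5


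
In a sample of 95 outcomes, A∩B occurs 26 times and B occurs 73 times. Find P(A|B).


P(A|B) = P(A∩B)/P(B) = (26/95)/(73/95) = 26/73

26/73


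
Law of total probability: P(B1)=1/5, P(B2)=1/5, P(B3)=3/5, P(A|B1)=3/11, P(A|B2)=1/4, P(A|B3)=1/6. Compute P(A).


P(A) = P(A|B1)P(B1) + P(A|B2)P(B2) + P(A|B3)P(B3)
= 3/11*1/5 + 1/4*1/5 + 1/6*3/5
= 3/55 + 1/20 + 1/10 = 9/44

9/44


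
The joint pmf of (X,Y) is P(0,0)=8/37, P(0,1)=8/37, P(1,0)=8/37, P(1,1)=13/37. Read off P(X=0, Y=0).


Read from table: P(X=0, Y=0) = 8/37

8/37


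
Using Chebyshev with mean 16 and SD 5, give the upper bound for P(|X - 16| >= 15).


k = 15/5 = 3
Chebyshev: P(|X-mu| >= k*sigma) <= 1/k^2 = 1/3^2 = 1/9

1/9


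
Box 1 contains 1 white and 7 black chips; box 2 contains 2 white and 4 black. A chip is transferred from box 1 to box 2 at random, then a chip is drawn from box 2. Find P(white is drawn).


P(transfer white) = 1/8; P(transfer black) = 7/8
If white transferred: Urn II has 3 white of 7, so P(white|white moved) = 3/7
If black transferred: Urn II has 2 white of 7, so P(white|black moved) = 2/7
By total probability: P(white) = 1/8*3/7 + 7/8*2/7 = 17/56

17/56


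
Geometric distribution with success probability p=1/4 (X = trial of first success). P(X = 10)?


P(X=10) = (1-p)^9 * p = (3/4)^9 * 1/4
= 19683/262144 * 1/4 = 19683/1048576

19683/1048576


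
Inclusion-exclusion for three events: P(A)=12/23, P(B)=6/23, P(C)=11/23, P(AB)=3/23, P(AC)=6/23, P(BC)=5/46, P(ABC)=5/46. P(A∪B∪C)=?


P(A∪B∪C) = P(A)+P(B)+P(C) - P(AB)-P(AC)-P(BC) + P(ABC)
= 12/23+6/23+11/23 - 3/23-6/23-5/46 + 5/46
= 20/23

20/23


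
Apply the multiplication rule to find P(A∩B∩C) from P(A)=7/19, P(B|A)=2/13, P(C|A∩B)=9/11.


P(A∩B∩C) = P(A) * P(B|A) * P(C|A∩B)
= 7/19 * 2/13 * 9/11
= 14/247 * 9/11 = 126/2717

126/2717


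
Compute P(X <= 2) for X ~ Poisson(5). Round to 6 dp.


P(X<=2) = e^(-5)*5^0/0! + e^(-5)*5^1/1! + e^(-5)*5^2/2!
≈ 0.0067379470 + 0.0336897350 + 0.0842243375
= 0.1246520195
≈ 0.124652

0.124652


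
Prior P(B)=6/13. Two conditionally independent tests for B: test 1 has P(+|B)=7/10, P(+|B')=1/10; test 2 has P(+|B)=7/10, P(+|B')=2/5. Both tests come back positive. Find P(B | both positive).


After test 1: P(+) = 7/10*6/13 + 1/10*7/13 = 49/130
P(B|+) = (21/65)/(49/130) = 6/7
After test 2 (use post1 as new prior): P(+) = 7/10*6/7 + 2/5*1/7 = 23/35
P(B|+,+) = (3/5)/(23/35) = 21/23

21/23


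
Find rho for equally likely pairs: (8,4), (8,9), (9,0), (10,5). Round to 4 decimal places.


Cov(X,Y) = -0.8750, Var(X) = 0.6875, Var(Y) = 10.2500
rho = Cov/(sqrt(VarX)*sqrt(VarY)) = -0.3296

-0.3296


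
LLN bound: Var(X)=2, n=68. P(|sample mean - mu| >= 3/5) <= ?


Var(Xbar) = Var(X)/n = 2/68
Chebyshev: P(|Xbar-mu| >= 3/5) <= Var(Xbar)/(3/5)^2 = (1/34)/(9/25) = 25/306

25/306


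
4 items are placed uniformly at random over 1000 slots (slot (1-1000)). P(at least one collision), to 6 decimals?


P(all different) = prod((1000-i)/1000 for i=0..3) = 0.994011
P(at least one match) = 1 - 0.994011 = 0.005989

0.005989


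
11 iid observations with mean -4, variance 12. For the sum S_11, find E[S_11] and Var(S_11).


E[S_n] = n*mu = 11*-4 = -44
Var(S_n) = n*sigma^2 = 11*12 = 132

E[S_11]=-44, Var(S_11)=132


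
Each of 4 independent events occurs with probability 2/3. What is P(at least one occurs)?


P(at least one) = 1 - P(none)
P(none) = (1 - 2/3)^4 = (1/3)^4 = 1/81
P(at least one) = 1 - 1/81 = 80/81

80/81


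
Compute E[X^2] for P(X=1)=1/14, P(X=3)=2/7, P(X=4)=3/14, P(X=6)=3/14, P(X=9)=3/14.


E[X^2] = sum(g(x)*P(x))
= 1*1/14 + 9*2/7 + 16*3/14 + 36*3/14 + 81*3/14
= 218/7

218/7


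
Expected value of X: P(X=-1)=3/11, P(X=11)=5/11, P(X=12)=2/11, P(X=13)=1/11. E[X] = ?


E[X] = sum(x * P(x))
= -1*3/11 + 11*5/11 + 12*2/11 + 13*1/11
= 89/11

89/11


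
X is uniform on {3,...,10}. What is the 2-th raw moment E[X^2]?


E[X^2] = (1/8) * sum(x^2 for x=3..10)
= 380/8 = 95/2

95/2


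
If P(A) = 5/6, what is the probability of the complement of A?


P(A') = 1 - P(A) = 1 - 5/6 = 1/6

1/6


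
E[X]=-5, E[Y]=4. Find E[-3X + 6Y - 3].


E[-3X + 6Y - 3] = -3*E[X] + 6*E[Y] - 3
= (-3)*(-5) + (6)*(4) + (-3)
= 15 + 24 - 3 = 36

36


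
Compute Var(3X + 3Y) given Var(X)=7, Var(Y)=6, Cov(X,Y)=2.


Var(3X + 3Y) = 3^2*Var(X) + 3^2*Var(Y) + 2*3*3*Cov(X,Y)
= 9*7 + 9*6 + 18*2
= 63 + 54 + 36 = 153

153


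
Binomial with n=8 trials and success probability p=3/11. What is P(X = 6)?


P(X=6) = C(8,6) * p^6 * (1-p)^2
= 28 * 729/1771561 * 64/121
= 1306368/214358881

1306368/214358881


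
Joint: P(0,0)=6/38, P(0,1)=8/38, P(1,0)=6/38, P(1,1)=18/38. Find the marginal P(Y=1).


P(Y=1) = P(0,1)+P(1,1) = 8/38 + 18/38 = 26/38 = 13/19

13/19


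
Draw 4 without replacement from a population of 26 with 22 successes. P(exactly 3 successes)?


P(X=3) = C(22,3)*C(4,1) / C(26,4)
= 1540*4 / 14950
= 6160/14950 = 616/1495

616/1495


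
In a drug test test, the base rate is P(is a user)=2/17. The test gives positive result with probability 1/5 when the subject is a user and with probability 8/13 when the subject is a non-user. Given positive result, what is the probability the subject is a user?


P(A) = P(A|B)P(B) + P(A|B')P(B') = 1/5*2/17 + 8/13*15/17 = 626/1105
P(B|A) = P(A|B)P(B)/P(A) = (2/85)/(626/1105) = 13/313

13/313


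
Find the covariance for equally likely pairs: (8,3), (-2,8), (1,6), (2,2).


E[X]=9/4, E[Y]=19/4, E[XY]=9/2
Cov(X,Y) = E[XY] - E[X]E[Y] = 9/2 - 9/4*19/4 = -99/16

-99/16


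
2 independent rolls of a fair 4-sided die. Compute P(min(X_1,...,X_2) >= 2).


P(min >= 2) = P(all X_i >= 2) = (P(X_1 >= 2))^2
= (3/4)^2 = 9/16

9/16


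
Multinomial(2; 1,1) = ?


2! = 2
Denominator: 1!=1 * 1!=1
Coefficient = 2 / 1 = 2

2


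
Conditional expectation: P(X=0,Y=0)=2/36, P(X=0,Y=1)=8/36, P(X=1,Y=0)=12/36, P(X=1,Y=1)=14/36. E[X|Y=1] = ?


P(Y=1) = 22/36
E[X|Y=1] = (0*8 + 1*14)/22 = 14/22 = 7/11

7/11


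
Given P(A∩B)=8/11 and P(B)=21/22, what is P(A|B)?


P(A|B) = P(A∩B)/P(B) = (16/22)/(21/22) = 16/21

16/21


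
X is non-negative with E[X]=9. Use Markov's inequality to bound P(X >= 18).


Markov: P(X >= a) <= E[X]/a
P(X >= 18) <= 9/18 = 1/2

1/2


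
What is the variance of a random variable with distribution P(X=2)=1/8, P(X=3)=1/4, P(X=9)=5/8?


E[X] = 53/8, E[X^2] = 427/8
Var(X) = E[X^2] - (E[X])^2 = 427/8 - (53/8)^2 = 607/64

607/64


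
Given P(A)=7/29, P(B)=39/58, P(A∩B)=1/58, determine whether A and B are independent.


P(A)*P(B) = 7/29*39/58 = 273/1682
P(A∩B) = 1/58 != 273/1682, so not independent

No, A and B are not independent


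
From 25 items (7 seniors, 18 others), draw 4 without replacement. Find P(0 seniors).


P(X=0) = C(7,0)*C(18,4) / C(25,4)
= 1*3060 / 12650
= 3060/12650 = 306/1265

306/1265


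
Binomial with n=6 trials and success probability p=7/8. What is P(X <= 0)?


P(X<=0) = P(X=0)
= 1/262144
= 1/262144

1/262144


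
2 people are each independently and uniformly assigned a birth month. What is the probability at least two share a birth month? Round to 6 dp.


P(all different) = prod((12-i)/12 for i=0..1) = 0.916667
P(at least one match) = 1 - 0.916667 = 0.083333

0.083333


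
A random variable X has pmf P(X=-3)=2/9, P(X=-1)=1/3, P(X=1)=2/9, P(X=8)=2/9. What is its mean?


E[X] = sum(x * P(x))
= -3*2/9 - 1*1/3 + 1*2/9 + 8*2/9
= 1

1


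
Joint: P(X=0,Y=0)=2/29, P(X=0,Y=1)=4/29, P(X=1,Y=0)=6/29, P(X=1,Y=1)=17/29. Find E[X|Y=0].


P(Y=0) = 8/29
E[X|Y=0] = (0*2 + 1*6)/8 = 6/8 = 3/4

3/4


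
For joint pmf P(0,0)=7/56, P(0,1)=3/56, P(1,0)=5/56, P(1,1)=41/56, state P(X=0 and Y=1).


Read from table: P(X=0, Y=1) = 3/56

3/56


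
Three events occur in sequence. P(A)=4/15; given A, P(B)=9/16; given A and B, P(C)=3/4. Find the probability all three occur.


P(A∩B∩C) = P(A) * P(B|A) * P(C|A∩B)
= 4/15 * 9/16 * 3/4
= 3/20 * 3/4 = 9/80

9/80


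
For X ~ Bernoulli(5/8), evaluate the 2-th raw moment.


For Bernoulli: X in {0,1}
E[X^2] = 0^2*(1-5/8) + 1^2*5/8 = 5/8

5/8


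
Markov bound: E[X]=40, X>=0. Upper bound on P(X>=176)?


Markov: P(X >= a) <= E[X]/a
P(X >= 176) <= 40/176 = 5/22

5/22


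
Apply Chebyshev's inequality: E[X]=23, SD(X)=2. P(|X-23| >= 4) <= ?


k = 4/2 = 2
Chebyshev: P(|X-mu| >= k*sigma) <= 1/k^2 = 1/2^2 = 1/4

1/4


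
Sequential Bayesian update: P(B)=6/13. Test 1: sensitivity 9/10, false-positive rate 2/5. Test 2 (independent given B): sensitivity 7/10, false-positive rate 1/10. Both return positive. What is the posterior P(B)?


After test 1: P(+) = 9/10*6/13 + 2/5*7/13 = 41/65
P(B|+) = (27/65)/(41/65) = 27/41
After test 2 (use post1 as new prior): P(+) = 7/10*27/41 + 1/10*14/41 = 203/410
P(B|+,+) = (189/410)/(203/410) = 27/29

27/29


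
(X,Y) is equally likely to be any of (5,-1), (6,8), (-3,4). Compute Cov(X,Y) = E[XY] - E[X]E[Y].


E[X]=8/3, E[Y]=11/3, E[XY]=31/3
Cov(X,Y) = E[XY] - E[X]E[Y] = 31/3 - 8/3*11/3 = 5/9

5/9


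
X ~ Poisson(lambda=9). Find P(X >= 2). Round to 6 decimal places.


P(X>=2) = 1 - P(X<=1) = 1 - (e^(-9)*9^0/0! + e^(-9)*9^1/1!)
≈ 1 - (0.0001234098 + 0.0011106882)
= 1 - 0.0012340980 = 0.9987659020
≈ 0.998766

0.998766


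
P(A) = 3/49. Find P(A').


P(A') = 1 - P(A) = 1 - 3/49 = 46/49

46/49


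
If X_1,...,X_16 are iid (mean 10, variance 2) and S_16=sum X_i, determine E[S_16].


E[S_n] = n*E[X_1] = 16*10 = 160

160


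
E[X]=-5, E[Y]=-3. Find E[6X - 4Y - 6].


E[6X - 4Y - 6] = 6*E[X] - 4*E[Y] - 6
= (6)*(-5) + (-4)*(-3) + (-6)
= -30 + 12 - 6 = -24

-24


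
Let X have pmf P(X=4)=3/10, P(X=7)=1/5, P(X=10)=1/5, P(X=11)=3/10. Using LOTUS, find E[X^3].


E[X^3] = sum(g(x)*P(x))
= 64*3/10 + 343*1/5 + 1000*1/5 + 1331*3/10
= 6871/10

6871/10


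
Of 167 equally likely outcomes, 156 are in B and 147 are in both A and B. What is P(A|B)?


P(A|B) = P(A∩B)/P(B) = (147/167)/(156/167) = 147/156 = 49/52

49/52


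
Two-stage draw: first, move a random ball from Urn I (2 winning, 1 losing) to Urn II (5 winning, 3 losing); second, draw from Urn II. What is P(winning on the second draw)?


P(transfer winning) = 2/3; P(transfer losing) = 1/3
If winning transferred: Urn II has 6 winning of 9, so P(winning|winning moved) = 2/3
If losing transferred: Urn II has 5 winning of 9, so P(winning|losing moved) = 5/9
By total probability: P(winning) = 2/3*2/3 + 1/3*5/9 = 17/27

17/27


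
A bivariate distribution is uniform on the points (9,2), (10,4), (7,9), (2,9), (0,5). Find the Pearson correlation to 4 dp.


Cov(X,Y) = -4.6800, Var(X) = 15.4400, Var(Y) = 7.7600
rho = Cov/(sqrt(VarX)*sqrt(VarY)) = -0.4276

-0.4276


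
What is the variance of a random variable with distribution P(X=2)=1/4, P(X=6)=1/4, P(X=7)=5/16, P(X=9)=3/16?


E[X] = 47/8, E[X^2] = 81/2
Var(X) = E[X^2] - (E[X])^2 = 81/2 - (47/8)^2 = 383/64

383/64


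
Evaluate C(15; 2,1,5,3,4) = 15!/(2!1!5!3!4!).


15! = 1307674368000
Denominator: 2!=2 * 1!=1 * 5!=120 * 3!=6 * 4!=24
Coefficient = 1307674368000 / 34560 = 37837800

37837800


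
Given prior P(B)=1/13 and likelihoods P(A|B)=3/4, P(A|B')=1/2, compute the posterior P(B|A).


P(A) = P(A|B)P(B) + P(A|B')P(B') = 3/4*1/13 + 1/2*12/13 = 27/52
P(B|A) = P(A|B)P(B)/P(A) = (3/52)/(27/52) = 1/9

1/9


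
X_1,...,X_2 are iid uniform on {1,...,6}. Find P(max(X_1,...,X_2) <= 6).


P(max <= 6) = P(all X_i <= 6) = (P(X_1 <= 6))^2
= (6/6)^2 = 1^2 = 1

1


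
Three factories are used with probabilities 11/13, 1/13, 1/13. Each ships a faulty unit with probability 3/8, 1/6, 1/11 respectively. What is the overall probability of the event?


P(A) = P(A|B1)P(B1) + P(A|B2)P(B2) + P(A|B3)P(B3)
= 3/8*11/13 + 1/6*1/13 + 1/11*1/13
= 33/104 + 1/78 + 1/143 = 89/264

89/264


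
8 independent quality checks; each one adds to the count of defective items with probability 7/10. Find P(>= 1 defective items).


P(at least one) = 1 - P(none)
P(none) = (1 - 7/10)^8 = (3/10)^8 = 6561/100000000
P(at least one) = 1 - 6561/100000000 = 99993439/100000000

99993439/100000000


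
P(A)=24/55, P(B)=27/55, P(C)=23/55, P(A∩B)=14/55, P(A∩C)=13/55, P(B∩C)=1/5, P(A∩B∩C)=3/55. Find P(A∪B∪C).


P(A∪B∪C) = P(A)+P(B)+P(C) - P(AB)-P(AC)-P(BC) + P(ABC)
= 24/55+27/55+23/55 - 14/55-13/55-1/5 + 3/55
= 39/55

39/55


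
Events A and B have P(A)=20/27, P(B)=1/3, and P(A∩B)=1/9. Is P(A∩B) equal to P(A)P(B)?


P(A)*P(B) = 20/27*1/3 = 20/81
P(A∩B) = 1/9 != 20/81, so not independent

No, A and B are not independent


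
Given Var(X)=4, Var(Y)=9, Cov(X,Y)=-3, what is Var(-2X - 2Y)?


Var(-2X - 2Y) = (-2)^2*Var(X) + (-2)^2*Var(Y) + 2*(-2)*(-2)*Cov(X,Y)
= 4*4 + 4*9 + 8*(-3)
= 16 + 36 - 24 = 28

28


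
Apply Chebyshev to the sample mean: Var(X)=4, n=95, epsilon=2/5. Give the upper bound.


Var(Xbar) = Var(X)/n = 4/95
Chebyshev: P(|Xbar-mu| >= 2/5) <= Var(Xbar)/(2/5)^2 = (4/95)/(4/25) = 5/19

5/19


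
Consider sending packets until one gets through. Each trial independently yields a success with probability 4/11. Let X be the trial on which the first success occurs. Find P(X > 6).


P(X > 6) = P(first 6 trials all fail) = (1-p)^6 = (7/11)^6 = 117649/1771561

117649/1771561


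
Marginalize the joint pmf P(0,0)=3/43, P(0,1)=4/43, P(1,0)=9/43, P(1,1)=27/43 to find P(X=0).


P(X=0) = P(0,0)+P(0,1) = 3/43 + 4/43 = 7/43

7/43


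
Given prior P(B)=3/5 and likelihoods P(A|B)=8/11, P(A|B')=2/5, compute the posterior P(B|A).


P(A) = P(A|B)P(B) + P(A|B')P(B') = 8/11*3/5 + 2/5*2/5 = 164/275
P(B|A) = P(A|B)P(B)/P(A) = (24/55)/(164/275) = 30/41

30/41


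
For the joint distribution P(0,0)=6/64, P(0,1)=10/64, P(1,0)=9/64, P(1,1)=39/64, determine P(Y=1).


P(Y=1) = P(0,1)+P(1,1) = 10/64 + 39/64 = 49/64

49/64


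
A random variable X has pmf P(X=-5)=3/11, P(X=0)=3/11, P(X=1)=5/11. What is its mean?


E[X] = sum(x * P(x))
= -5*3/11 + 0*3/11 + 1*5/11
= -10/11

-10/11


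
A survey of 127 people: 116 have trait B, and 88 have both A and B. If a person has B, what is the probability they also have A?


P(A|B) = P(A∩B)/P(B) = (88/127)/(116/127) = 88/116 = 22/29

22/29


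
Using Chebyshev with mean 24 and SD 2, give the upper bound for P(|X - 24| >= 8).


k = 8/2 = 4
Chebyshev: P(|X-mu| >= k*sigma) <= 1/k^2 = 1/4^2 = 1/16

1/16


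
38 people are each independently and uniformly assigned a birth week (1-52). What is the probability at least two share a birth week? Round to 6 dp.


P(all different) = prod((52-i)/52 for i=0..37) = 0.000000
P(at least one match) = 1 - 0.000000 = 1.000000

1.000000


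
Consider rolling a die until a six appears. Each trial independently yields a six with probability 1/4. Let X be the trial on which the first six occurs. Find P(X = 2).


P(X=2) = (1-p)^1 * p = (3/4)^1 * 1/4
= 3/4 * 1/4 = 3/16

3/16


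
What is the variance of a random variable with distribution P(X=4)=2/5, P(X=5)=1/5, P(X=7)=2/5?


E[X] = 27/5, E[X^2] = 31
Var(X) = E[X^2] - (E[X])^2 = 31 - (27/5)^2 = 46/25

46/25


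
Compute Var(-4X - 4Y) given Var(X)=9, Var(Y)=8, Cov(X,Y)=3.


Var(-4X - 4Y) = (-4)^2*Var(X) + (-4)^2*Var(Y) + 2*(-4)*(-4)*Cov(X,Y)
= 16*9 + 16*8 + 32*3
= 144 + 128 + 96 = 368

368


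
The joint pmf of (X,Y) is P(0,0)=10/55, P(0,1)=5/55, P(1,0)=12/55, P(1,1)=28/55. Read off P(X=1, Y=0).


Read from table: P(X=1, Y=0) = 12/55

12/55


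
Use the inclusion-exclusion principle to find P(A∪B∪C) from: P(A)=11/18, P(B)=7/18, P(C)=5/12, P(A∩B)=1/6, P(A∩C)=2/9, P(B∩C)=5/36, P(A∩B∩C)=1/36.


P(A∪B∪C) = P(A)+P(B)+P(C) - P(AB)-P(AC)-P(BC) + P(ABC)
= 11/18+7/18+5/12 - 1/6-2/9-5/36 + 1/36
= 11/12

11/12


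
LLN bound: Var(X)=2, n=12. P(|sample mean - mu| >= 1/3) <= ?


Var(Xbar) = Var(X)/n = 2/12
Chebyshev: P(|Xbar-mu| >= 1/3) <= Var(Xbar)/(1/3)^2 = (1/6)/(1/9) = 3/2
Bound exceeds 1, so trivial bound: 1

1


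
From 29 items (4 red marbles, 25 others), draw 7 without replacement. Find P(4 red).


P(X=4) = C(4,4)*C(25,3) / C(29,7)
= 1*2300 / 1560780
= 2300/1560780 = 5/3393

5/3393


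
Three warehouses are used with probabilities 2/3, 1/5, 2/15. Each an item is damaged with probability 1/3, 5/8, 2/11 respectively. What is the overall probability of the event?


P(A) = P(A|B1)P(B1) + P(A|B2)P(B2) + P(A|B3)P(B3)
= 1/3*2/3 + 5/8*1/5 + 2/11*2/15
= 2/9 + 1/8 + 4/165 = 1471/3960

1471/3960


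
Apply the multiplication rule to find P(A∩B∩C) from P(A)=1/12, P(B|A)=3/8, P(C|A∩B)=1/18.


P(A∩B∩C) = P(A) * P(B|A) * P(C|A∩B)
= 1/12 * 3/8 * 1/18
= 1/32 * 1/18 = 1/576

1/576


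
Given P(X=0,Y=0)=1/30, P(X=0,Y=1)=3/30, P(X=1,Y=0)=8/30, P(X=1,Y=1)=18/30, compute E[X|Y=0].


P(Y=0) = 9/30
E[X|Y=0] = (0*1 + 1*8)/9 = 8/9

8/9


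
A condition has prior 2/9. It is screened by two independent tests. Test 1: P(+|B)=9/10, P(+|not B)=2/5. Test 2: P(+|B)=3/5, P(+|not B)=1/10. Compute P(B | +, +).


After test 1: P(+) = 9/10*2/9 + 2/5*7/9 = 23/45
P(B|+) = (1/5)/(23/45) = 9/23
After test 2 (use post1 as new prior): P(+) = 3/5*9/23 + 1/10*14/23 = 34/115
P(B|+,+) = (27/115)/(34/115) = 27/34

27/34


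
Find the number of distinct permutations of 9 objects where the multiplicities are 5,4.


9! = 362880
Denominator: 5!=120 * 4!=24
Coefficient = 362880 / 2880 = 126

126


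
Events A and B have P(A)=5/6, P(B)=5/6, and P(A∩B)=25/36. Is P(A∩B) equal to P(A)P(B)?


P(A)*P(B) = 5/6*5/6 = 25/36
P(A∩B) = 25/36, which equals P(A)P(B), so independent

Yes, A and B are independent


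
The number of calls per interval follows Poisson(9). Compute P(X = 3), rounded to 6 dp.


P(X=3) = e^(-9) * 9^3 / 3!
≈ 0.0001234098041 * 729 / 6
≈ 0.014994

0.014994


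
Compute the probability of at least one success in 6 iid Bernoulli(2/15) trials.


P(at least one) = 1 - P(none)
P(none) = (1 - 2/15)^6 = (13/15)^6 = 4826809/11390625
P(at least one) = 1 - 4826809/11390625 = 6563816/11390625

6563816/11390625


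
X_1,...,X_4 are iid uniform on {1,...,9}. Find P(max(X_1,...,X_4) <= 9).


P(max <= 9) = P(all X_i <= 9) = (P(X_1 <= 9))^4
= (9/9)^4 = 1^4 = 1

1


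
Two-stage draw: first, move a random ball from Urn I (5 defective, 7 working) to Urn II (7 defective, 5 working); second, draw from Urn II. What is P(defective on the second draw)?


P(transfer defective) = 5/12; P(transfer working) = 7/12
If defective transferred: Urn II has 8 defective of 13, so P(defective|defective moved) = 8/13
If working transferred: Urn II has 7 defective of 13, so P(defective|working moved) = 7/13
By total probability: P(defective) = 5/12*8/13 + 7/12*7/13 = 89/156

89/156


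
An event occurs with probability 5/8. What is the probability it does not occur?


P(A') = 1 - P(A) = 1 - 5/8 = 3/8

3/8


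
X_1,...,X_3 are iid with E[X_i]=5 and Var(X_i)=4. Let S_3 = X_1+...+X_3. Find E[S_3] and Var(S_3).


E[S_n] = n*mu = 3*5 = 15
Var(S_n) = n*sigma^2 = 3*4 = 12

E[S_3]=15, Var(S_3)=12


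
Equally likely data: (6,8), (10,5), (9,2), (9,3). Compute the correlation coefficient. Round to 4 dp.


Cov(X,Y) = -2.5000, Var(X) = 2.2500, Var(Y) = 5.2500
rho = Cov/(sqrt(VarX)*sqrt(VarY)) = -0.7274

-0.7274


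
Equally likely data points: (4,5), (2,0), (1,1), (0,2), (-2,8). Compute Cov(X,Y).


E[X]=1, E[Y]=16/5, E[XY]=1
Cov(X,Y) = E[XY] - E[X]E[Y] = 1 - 1*16/5 = -11/5

-11/5


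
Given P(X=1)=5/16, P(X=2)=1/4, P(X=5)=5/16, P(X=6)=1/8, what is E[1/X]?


E[1/X] = sum(g(x)*P(x))
= 1*5/16 + 1/2*1/4 + 1/5*5/16 + 1/6*1/8
= 25/48

25/48


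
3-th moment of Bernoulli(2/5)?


For Bernoulli: X in {0,1}
E[X^3] = 0^3*(1-2/5) + 1^3*2/5 = 2/5

2/5


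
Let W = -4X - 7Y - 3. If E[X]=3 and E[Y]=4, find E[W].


E[-4X - 7Y - 3] = -4*E[X] - 7*E[Y] - 3
= (-4)*(3) + (-7)*(4) + (-3)
= -12 - 28 - 3 = -43

-43


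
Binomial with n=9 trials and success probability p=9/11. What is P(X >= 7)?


P(X>=7) = P(X=7) + P(X=8) + P(X=9)
= 688747536/2357947691 + 774840978/2357947691 + 387420489/2357947691
= 1851009003/2357947691

1851009003/2357947691


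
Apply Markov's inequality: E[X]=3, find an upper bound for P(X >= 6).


Markov: P(X >= a) <= E[X]/a
P(X >= 6) <= 3/6 = 1/2

1/2


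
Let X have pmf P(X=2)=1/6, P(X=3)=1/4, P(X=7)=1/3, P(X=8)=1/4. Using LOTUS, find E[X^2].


E[X^2] = sum(g(x)*P(x))
= 4*1/6 + 9*1/4 + 49*1/3 + 64*1/4
= 141/4

141/4


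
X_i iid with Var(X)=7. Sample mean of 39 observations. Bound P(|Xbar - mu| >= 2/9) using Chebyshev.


Var(Xbar) = Var(X)/n = 7/39
Chebyshev: P(|Xbar-mu| >= 2/9) <= Var(Xbar)/(2/9)^2 = (7/39)/(4/81) = 189/52
Bound exceeds 1, so trivial bound: 1

1


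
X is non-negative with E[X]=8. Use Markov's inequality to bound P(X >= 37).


Markov: P(X >= a) <= E[X]/a
P(X >= 37) <= 8/37

8/37


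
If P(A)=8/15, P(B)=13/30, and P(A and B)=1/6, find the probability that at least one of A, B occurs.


P(A∪B) = P(A) + P(B) - P(A∩B)
= 8/15 + 13/30 - 1/6 = 4/5

4/5


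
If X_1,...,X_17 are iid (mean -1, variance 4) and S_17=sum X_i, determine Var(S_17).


By independence, Var(S_n) = n*Var(X_1) = 17*4 = 68

68


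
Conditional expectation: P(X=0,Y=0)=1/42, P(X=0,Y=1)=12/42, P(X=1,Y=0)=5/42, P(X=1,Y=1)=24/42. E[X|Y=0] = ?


P(Y=0) = 6/42
E[X|Y=0] = (0*1 + 1*5)/6 = 5/6

5/6


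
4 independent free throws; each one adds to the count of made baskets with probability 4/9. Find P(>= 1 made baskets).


P(at least one) = 1 - P(none)
P(none) = (1 - 4/9)^4 = (5/9)^4 = 625/6561
P(at least one) = 1 - 625/6561 = 5936/6561

5936/6561


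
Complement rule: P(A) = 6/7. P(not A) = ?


P(A') = 1 - P(A) = 1 - 6/7 = 1/7

1/7


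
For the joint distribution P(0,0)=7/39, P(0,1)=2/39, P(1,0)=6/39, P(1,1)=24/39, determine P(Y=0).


P(Y=0) = P(0,0)+P(1,0) = 7/39 + 6/39 = 13/39 = 1/3

1/3


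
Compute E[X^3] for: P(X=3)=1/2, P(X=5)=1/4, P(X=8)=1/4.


E[X^3] = sum(x^3 * P(x))
= 27*1/2 + 125*1/4 + 512*1/4
= 691/4

691/4


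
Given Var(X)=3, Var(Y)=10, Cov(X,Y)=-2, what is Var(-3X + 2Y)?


Var(-3X + 2Y) = (-3)^2*Var(X) + 2^2*Var(Y) + 2*(-3)*2*Cov(X,Y)
= 9*3 + 4*10 - 12*(-2)
= 27 + 40 + 24 = 91

91


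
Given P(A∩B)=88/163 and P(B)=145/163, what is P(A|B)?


P(A|B) = P(A∩B)/P(B) = (88/163)/(145/163) = 88/145

88/145


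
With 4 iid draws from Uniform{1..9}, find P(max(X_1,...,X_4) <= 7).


P(max <= 7) = P(all X_i <= 7) = (P(X_1 <= 7))^4
= (7/9)^4 = 2401/6561

2401/6561


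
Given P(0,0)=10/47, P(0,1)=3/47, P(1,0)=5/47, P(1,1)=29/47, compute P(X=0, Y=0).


Read from table: P(X=0, Y=0) = 10/47

10/47


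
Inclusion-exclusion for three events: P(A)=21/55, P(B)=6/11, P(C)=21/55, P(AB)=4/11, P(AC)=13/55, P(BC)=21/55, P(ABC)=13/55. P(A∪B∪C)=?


P(A∪B∪C) = P(A)+P(B)+P(C) - P(AB)-P(AC)-P(BC) + P(ABC)
= 21/55+6/11+21/55 - 4/11-13/55-21/55 + 13/55
= 31/55

31/55


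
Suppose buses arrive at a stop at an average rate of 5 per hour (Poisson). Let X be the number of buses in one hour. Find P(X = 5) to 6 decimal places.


P(X=5) = e^(-5) * 5^5 / 5!
≈ 0.006737946999 * 3125 / 120
≈ 0.175467

0.175467


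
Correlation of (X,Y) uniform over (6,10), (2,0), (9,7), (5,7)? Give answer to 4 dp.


Cov(X,Y) = 6.5000, Var(X) = 6.2500, Var(Y) = 13.5000
rho = Cov/(sqrt(VarX)*sqrt(VarY)) = 0.7076

0.7076


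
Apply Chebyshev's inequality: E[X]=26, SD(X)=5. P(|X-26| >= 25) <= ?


k = 25/5 = 5
Chebyshev: P(|X-mu| >= k*sigma) <= 1/k^2 = 1/5^2 = 1/25

1/25


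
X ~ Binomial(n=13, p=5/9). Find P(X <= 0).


P(X<=0) = P(X=0)
= 67108864/2541865828329
= 67108864/2541865828329

67108864/2541865828329


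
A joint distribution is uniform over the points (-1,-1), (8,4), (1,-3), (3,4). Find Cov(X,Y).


E[X]=11/4, E[Y]=1, E[XY]=21/2
Cov(X,Y) = E[XY] - E[X]E[Y] = 21/2 - 11/4*1 = 31/4

31/4


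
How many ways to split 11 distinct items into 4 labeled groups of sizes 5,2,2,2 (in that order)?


11! = 39916800
Denominator: 5!=120 * 2!=2 * 2!=2 * 2!=2
Coefficient = 39916800 / 960 = 41580

41580


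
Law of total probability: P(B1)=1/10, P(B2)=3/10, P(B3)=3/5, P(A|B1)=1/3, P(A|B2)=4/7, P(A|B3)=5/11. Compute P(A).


P(A) = P(A|B1)P(B1) + P(A|B2)P(B2) + P(A|B3)P(B3)
= 1/3*1/10 + 4/7*3/10 + 5/11*3/5
= 1/30 + 6/35 + 3/11 = 1103/2310

1103/2310


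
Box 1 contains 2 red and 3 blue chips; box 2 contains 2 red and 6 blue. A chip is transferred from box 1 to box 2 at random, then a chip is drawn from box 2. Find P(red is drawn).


P(transfer red) = 2/5; P(transfer blue) = 3/5
If red transferred: Urn II has 3 red of 9, so P(red|red moved) = 1/3
If blue transferred: Urn II has 2 red of 9, so P(red|blue moved) = 2/9
By total probability: P(red) = 2/5*1/3 + 3/5*2/9 = 4/15

4/15


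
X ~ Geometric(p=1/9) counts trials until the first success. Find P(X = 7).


P(X=7) = (1-p)^6 * p = (8/9)^6 * 1/9
= 262144/531441 * 1/9 = 262144/4782969

262144/4782969


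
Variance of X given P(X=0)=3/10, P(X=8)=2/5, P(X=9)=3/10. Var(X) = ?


E[X] = 59/10, E[X^2] = 499/10
Var(X) = E[X^2] - (E[X])^2 = 499/10 - (59/10)^2 = 1509/100

1509/100


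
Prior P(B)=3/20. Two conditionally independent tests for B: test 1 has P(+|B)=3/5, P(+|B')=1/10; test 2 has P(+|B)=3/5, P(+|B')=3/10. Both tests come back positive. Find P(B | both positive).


After test 1: P(+) = 3/5*3/20 + 1/10*17/20 = 7/40
P(B|+) = (9/100)/(7/40) = 18/35
After test 2 (use post1 as new prior): P(+) = 3/5*18/35 + 3/10*17/35 = 159/350
P(B|+,+) = (54/175)/(159/350) = 36/53

36/53


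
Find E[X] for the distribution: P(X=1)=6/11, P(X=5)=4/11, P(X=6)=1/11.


E[X] = sum(x * P(x))
= 1*6/11 + 5*4/11 + 6*1/11
= 32/11

32/11


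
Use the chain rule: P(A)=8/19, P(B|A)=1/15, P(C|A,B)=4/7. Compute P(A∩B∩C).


P(A∩B∩C) = P(A) * P(B|A) * P(C|A∩B)
= 8/19 * 1/15 * 4/7
= 8/285 * 4/7 = 32/1995

32/1995


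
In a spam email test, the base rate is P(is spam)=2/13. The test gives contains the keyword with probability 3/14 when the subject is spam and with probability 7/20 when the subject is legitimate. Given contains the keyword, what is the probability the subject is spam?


P(A) = P(A|B)P(B) + P(A|B')P(B') = 3/14*2/13 + 7/20*11/13 = 599/1820
P(B|A) = P(A|B)P(B)/P(A) = (3/91)/(599/1820) = 60/599

60/599


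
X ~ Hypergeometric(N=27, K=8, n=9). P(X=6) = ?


P(X=6) = C(8,6)*C(19,3) / C(27,9)
= 28*969 / 4686825
= 27132/4686825 = 476/82225

476/82225


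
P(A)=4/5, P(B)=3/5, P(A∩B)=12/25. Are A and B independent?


P(A)*P(B) = 4/5*3/5 = 12/25
P(A∩B) = 12/25, which equals P(A)P(B), so independent

Yes, A and B are independent


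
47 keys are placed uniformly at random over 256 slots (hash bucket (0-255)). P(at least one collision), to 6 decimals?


P(all different) = prod((256-i)/256 for i=0..46) = 0.011060
P(at least one match) = 1 - 0.011060 = 0.988940

0.988940


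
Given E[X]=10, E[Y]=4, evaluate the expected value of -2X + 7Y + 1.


E[-2X + 7Y + 1] = -2*E[X] + 7*E[Y] + 1
= (-2)*(10) + (7)*(4) + (1)
= -20 + 28 + 1 = 9

9


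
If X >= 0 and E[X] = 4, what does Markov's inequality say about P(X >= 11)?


Markov: P(X >= a) <= E[X]/a
P(X >= 11) <= 4/11

4/11


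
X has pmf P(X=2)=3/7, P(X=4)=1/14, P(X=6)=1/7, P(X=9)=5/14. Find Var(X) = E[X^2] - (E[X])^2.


E[X] = 73/14, E[X^2] = 517/14
Var(X) = E[X^2] - (E[X])^2 = 517/14 - (73/14)^2 = 1909/196

1909/196


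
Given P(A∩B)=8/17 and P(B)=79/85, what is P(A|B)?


P(A|B) = P(A∩B)/P(B) = (40/85)/(79/85) = 40/79

40/79


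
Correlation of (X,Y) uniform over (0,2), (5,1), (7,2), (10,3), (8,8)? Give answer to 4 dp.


Cov(X,Y) = 3.4000, Var(X) = 11.6000, Var(Y) = 6.1600
rho = Cov/(sqrt(VarX)*sqrt(VarY)) = 0.4022

0.4022


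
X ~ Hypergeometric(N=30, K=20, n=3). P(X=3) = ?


P(X=3) = C(20,3)*C(10,0) / C(30,3)
= 1140*1 / 4060
= 1140/4060 = 57/203

57/203
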